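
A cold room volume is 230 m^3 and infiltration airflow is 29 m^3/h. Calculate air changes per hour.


ACH = flow / volume
ACH = 29 / 230
ACH = 0.126

0.126


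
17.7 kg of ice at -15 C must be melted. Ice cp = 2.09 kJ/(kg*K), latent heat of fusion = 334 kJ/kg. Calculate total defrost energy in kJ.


Sensible heat = cp * dT = 2.09 * 15 = 31.35 kJ/kg
Total per kg = 31.35 + 334 = 365.35 kJ/kg
Q = m * total = 17.7 * 365.35
Q = 6466.7 kJ

6466.7


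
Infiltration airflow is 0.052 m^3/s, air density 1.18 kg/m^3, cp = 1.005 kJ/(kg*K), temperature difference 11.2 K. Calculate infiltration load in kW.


Q = V_dot * rho * cp * dT
Q = 0.052 * 1.18 * 1.005 * 11.2
Q = 0.691 kW

0.691


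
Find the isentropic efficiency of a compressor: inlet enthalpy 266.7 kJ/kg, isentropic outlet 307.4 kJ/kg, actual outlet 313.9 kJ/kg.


dh_ideal = 307.4 - 266.7 = 40.7 kJ/kg
dh_actual = 313.9 - 266.7 = 47.2 kJ/kg
eta_s = dh_ideal / dh_actual = 40.7 / 47.2
eta_s = 0.8623

0.8623


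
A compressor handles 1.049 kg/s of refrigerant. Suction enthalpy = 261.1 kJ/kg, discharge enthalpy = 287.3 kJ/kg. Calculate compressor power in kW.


dh = 287.3 - 261.1 = 26.2 kJ/kg
W = m_dot * dh = 1.049 * 26.2 = 27.48 kW

27.48


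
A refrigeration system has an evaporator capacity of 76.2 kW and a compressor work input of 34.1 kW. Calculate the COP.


COP = Q_evap / W
COP = 76.2 / 34.1
COP = 2.235

2.235


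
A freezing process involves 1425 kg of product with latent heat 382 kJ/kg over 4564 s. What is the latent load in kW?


Q_lat = m * h_fg / t
Q_lat = 1425 * 382 / 4564
Q_lat = 119.27 kW

119.27


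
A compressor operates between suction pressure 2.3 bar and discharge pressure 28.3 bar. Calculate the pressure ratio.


PR = P_high / P_low
PR = 28.3 / 2.3
PR = 12.304

12.304


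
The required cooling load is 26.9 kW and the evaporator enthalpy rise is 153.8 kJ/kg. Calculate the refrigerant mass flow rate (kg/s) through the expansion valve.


m_dot = Q / dh
m_dot = 26.9 / 153.8
m_dot = 0.1749 kg/s

0.1749


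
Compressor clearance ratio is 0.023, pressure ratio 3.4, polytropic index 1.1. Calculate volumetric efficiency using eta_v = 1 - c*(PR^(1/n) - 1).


PR^(1/n) = 3.4^(1/1.1) = 3.04202411
eta_v = 1 - 0.023 * (3.04202411 - 1)
eta_v = 0.953

0.953


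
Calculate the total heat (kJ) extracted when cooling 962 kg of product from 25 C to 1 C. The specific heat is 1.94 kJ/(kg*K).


dT = 25 - (1) = 24 K
Q = m * cp * dT = 962 * 1.94 * 24
Q = 44791 kJ

44791


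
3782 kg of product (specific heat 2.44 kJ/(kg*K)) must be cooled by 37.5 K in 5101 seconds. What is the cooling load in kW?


Q = m * cp * dT / t
Q = 3782 * 2.44 * 37.5 / 5101
Q = 67.84 kW

67.84


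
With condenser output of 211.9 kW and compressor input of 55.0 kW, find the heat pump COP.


COP_hp = Q_cond / W
COP_hp = 211.9 / 55.0
COP_hp = 3.853

3.853


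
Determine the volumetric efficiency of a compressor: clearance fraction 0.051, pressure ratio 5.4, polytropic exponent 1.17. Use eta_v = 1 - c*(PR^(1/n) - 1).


PR^(1/n) = 5.4^(1/1.17) = 4.22646788
eta_v = 1 - 0.051 * (4.22646788 - 1)
eta_v = 0.8355

0.8355


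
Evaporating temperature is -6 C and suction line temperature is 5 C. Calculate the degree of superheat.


Superheat = T_suction - T_evap
Superheat = 5 - (-6)
Superheat = 11 K

11


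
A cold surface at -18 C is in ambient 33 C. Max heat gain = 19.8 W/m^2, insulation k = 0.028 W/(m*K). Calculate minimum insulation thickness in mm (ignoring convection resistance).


dT = 33 - (-18) = 51 K
thickness = k * dT / q_max * 1000
thickness = 0.028 * 51 / 19.8 * 1000
thickness = 72.1 mm

72.1


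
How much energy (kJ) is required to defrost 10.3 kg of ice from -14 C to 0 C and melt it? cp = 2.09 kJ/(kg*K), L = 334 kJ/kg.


Sensible heat = cp * dT = 2.09 * 14 = 29.26 kJ/kg
Total per kg = 29.26 + 334 = 363.26 kJ/kg
Q = m * total = 10.3 * 363.26
Q = 3741.6 kJ

3741.6


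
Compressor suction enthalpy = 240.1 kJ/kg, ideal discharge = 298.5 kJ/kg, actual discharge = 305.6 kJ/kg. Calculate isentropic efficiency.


dh_ideal = 298.5 - 240.1 = 58.4 kJ/kg
dh_actual = 305.6 - 240.1 = 65.5 kJ/kg
eta_s = dh_ideal / dh_actual = 58.4 / 65.5
eta_s = 0.8916

0.8916


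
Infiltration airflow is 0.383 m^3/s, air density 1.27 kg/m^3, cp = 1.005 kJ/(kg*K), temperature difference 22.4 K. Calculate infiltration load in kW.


Q = V_dot * rho * cp * dT
Q = 0.383 * 1.27 * 1.005 * 22.4
Q = 10.95 kW

10.95


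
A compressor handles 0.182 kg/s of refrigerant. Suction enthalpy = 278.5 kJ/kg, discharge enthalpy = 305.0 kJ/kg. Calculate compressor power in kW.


dh = 305.0 - 278.5 = 26.5 kJ/kg
W = m_dot * dh = 0.182 * 26.5 = 4.82 kW

4.82


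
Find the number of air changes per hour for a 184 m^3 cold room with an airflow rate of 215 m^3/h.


ACH = flow / volume
ACH = 215 / 184
ACH = 1.168

1.168


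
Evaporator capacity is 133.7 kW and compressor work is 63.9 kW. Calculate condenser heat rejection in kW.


Q_cond = Q_evap + W
Q_cond = 133.7 + 63.9
Q_cond = 197.6 kW

197.6


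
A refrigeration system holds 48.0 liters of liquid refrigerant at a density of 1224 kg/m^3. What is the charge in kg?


Charge = V * rho / 1000
Charge = 48.0 * 1224 / 1000
Charge = 58.75 kg

58.75


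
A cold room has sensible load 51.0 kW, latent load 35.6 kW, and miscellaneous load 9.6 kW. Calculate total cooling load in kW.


Q_total = Q_s + Q_l + Q_misc
Q_total = 51.0 + 35.6 + 9.6
Q_total = 96.2 kW

96.2


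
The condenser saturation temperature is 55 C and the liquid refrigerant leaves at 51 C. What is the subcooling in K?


Subcooling = T_cond - T_liquid
Subcooling = 55 - 51
Subcooling = 4 K

4


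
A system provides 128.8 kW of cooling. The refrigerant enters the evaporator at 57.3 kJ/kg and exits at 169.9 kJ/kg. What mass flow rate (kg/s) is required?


dh = 169.9 - 57.3 = 112.6 kJ/kg
m_dot = Q / dh = 128.8 / 112.6 = 1.1439 kg/s

1.1439


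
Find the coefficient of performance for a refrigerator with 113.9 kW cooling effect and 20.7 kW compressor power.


COP = Q_evap / W
COP = 113.9 / 20.7
COP = 5.502

5.502


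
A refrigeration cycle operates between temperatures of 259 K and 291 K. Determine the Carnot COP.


dT = 291 - 259 = 32 K
COP_carnot = T_cold / dT = 259 / 32
COP_carnot = 8.094

8.094


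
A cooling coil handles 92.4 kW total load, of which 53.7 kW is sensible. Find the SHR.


SHR = Q_sensible / Q_total
SHR = 53.7 / 92.4
SHR = 0.581

0.581


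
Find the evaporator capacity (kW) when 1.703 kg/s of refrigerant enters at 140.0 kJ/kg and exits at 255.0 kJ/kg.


dh = 255.0 - 140.0 = 115.0 kJ/kg
Q_evap = m_dot * dh = 1.703 * 115.0
Q_evap = 195.85 kW

195.85


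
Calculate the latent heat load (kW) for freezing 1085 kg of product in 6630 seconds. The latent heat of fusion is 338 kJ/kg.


Q_lat = m * h_fg / t
Q_lat = 1085 * 338 / 6630
Q_lat = 55.31 kW

55.31


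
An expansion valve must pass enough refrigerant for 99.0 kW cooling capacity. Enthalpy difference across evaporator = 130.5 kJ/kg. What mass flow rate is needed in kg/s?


m_dot = Q / dh
m_dot = 99.0 / 130.5
m_dot = 0.7586 kg/s

0.7586


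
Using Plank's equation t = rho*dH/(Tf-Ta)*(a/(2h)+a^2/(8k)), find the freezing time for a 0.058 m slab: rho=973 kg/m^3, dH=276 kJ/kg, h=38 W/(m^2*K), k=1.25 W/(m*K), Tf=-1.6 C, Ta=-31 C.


dT = -1.6 - (-31) = 29.4 K
term1 = a/(2h) = 0.058/(2*38) = 0.0007631578947
term2 = a^2/(8k) = 0.058^2/(8*1.25) = 0.0003364
t = rho*dH*1000/dT * (term1 + term2)
t = 973*276*1000/29.4 * (0.0007631578947 + 0.0003364)
t = 10044 s

10044


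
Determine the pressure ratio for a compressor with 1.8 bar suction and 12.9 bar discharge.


PR = P_high / P_low
PR = 12.9 / 1.8
PR = 7.167

7.167


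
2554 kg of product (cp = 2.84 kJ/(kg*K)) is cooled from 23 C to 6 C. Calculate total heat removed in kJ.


dT = 23 - (6) = 17 K
Q = m * cp * dT = 2554 * 2.84 * 17
Q = 123307 kJ

123307


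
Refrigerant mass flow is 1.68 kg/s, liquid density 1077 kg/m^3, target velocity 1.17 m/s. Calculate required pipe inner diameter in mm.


A = m_dot / (rho * v) = 1.68 / (1077 * 1.17) = 0.001333238102 m^2
d = sqrt(4*A/pi) * 1000
d = 41.2 mm

41.2


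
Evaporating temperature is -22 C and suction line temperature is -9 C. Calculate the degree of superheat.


Superheat = T_suction - T_evap
Superheat = -9 - (-22)
Superheat = 13 K

13


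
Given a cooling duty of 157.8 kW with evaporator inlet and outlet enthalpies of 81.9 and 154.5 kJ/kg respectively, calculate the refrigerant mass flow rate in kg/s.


dh = 154.5 - 81.9 = 72.6 kJ/kg
m_dot = Q / dh = 157.8 / 72.6 = 2.1736 kg/s

2.1736


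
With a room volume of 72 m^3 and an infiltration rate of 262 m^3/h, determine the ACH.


ACH = flow / volume
ACH = 262 / 72
ACH = 3.639

3.639


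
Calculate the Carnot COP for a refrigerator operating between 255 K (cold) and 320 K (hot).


dT = 320 - 255 = 65 K
COP_carnot = T_cold / dT = 255 / 65
COP_carnot = 3.923

3.923


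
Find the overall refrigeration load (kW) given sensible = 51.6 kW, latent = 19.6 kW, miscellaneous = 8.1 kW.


Q_total = Q_s + Q_l + Q_misc
Q_total = 51.6 + 19.6 + 8.1
Q_total = 79.3 kW

79.3


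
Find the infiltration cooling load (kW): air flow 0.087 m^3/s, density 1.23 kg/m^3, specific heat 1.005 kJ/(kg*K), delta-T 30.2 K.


Q = V_dot * rho * cp * dT
Q = 0.087 * 1.23 * 1.005 * 30.2
Q = 3.248 kW

3.248


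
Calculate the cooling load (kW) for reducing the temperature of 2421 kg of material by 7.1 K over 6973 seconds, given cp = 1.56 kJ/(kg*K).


Q = m * cp * dT / t
Q = 2421 * 1.56 * 7.1 / 6973
Q = 3.846 kW

3.846


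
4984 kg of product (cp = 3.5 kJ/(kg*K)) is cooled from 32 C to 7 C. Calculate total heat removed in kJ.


dT = 32 - (7) = 25 K
Q = m * cp * dT = 4984 * 3.5 * 25
Q = 436100 kJ

436100


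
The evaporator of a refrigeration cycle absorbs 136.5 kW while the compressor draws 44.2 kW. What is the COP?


COP = Q_evap / W
COP = 136.5 / 44.2
COP = 3.088

3.088


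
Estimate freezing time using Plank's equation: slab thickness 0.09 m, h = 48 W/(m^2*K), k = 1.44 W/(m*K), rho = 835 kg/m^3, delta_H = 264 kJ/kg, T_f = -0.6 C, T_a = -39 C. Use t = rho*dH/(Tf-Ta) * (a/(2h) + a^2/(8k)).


dT = -0.6 - (-39) = 38.4 K
term1 = a/(2h) = 0.09/(2*48) = 0.0009375
term2 = a^2/(8k) = 0.09^2/(8*1.44) = 0.000703125
t = rho*dH*1000/dT * (term1 + term2)
t = 835*264*1000/38.4 * (0.0009375 + 0.000703125)
t = 9418 s

9418


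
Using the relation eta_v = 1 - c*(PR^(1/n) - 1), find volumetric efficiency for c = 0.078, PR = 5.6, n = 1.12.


PR^(1/n) = 5.6^(1/1.12) = 4.65612921
eta_v = 1 - 0.078 * (4.65612921 - 1)
eta_v = 0.7148

0.7148


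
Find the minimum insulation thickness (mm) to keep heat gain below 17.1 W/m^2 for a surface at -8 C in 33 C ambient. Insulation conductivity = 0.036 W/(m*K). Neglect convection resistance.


dT = 33 - (-8) = 41 K
thickness = k * dT / q_max * 1000
thickness = 0.036 * 41 / 17.1 * 1000
thickness = 86.3 mm

86.3


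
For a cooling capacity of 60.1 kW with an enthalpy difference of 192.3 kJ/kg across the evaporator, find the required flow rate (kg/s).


m_dot = Q / dh
m_dot = 60.1 / 192.3
m_dot = 0.3125 kg/s

0.3125


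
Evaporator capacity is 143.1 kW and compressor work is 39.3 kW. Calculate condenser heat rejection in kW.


Q_cond = Q_evap + W
Q_cond = 143.1 + 39.3
Q_cond = 182.4 kW

182.4


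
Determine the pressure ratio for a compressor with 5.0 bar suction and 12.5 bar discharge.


PR = P_high / P_low
PR = 12.5 / 5.0
PR = 2.5

2.5


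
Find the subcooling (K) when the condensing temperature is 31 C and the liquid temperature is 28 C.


Subcooling = T_cond - T_liquid
Subcooling = 31 - 28
Subcooling = 3 K

3


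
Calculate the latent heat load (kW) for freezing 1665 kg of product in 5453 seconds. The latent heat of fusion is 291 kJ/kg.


Q_lat = m * h_fg / t
Q_lat = 1665 * 291 / 5453
Q_lat = 88.85 kW

88.85


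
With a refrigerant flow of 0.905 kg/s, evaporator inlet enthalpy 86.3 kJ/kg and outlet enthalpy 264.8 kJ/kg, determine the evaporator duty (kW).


dh = 264.8 - 86.3 = 178.5 kJ/kg
Q_evap = m_dot * dh = 0.905 * 178.5
Q_evap = 161.54 kW

161.54


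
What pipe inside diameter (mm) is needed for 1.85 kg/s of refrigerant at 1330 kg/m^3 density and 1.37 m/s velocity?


A = m_dot / (rho * v) = 1.85 / (1330 * 1.37) = 0.001015312003 m^2
d = sqrt(4*A/pi) * 1000
d = 36.0 mm

36.0


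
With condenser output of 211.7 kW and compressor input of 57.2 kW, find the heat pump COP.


COP_hp = Q_cond / W
COP_hp = 211.7 / 57.2
COP_hp = 3.701

3.701


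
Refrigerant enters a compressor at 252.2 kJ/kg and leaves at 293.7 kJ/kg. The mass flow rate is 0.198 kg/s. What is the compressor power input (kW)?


dh = 293.7 - 252.2 = 41.5 kJ/kg
W = m_dot * dh = 0.198 * 41.5 = 8.22 kW

8.22


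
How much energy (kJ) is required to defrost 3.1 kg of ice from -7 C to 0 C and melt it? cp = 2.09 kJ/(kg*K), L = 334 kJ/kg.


Sensible heat = cp * dT = 2.09 * 7 = 14.63 kJ/kg
Total per kg = 14.63 + 334 = 348.63 kJ/kg
Q = m * total = 3.1 * 348.63
Q = 1080.8 kJ

1080.8


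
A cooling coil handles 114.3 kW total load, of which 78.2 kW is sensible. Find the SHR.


SHR = Q_sensible / Q_total
SHR = 78.2 / 114.3
SHR = 0.684

0.684


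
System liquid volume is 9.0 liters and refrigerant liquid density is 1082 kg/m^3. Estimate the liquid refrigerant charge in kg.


Charge = V * rho / 1000
Charge = 9.0 * 1082 / 1000
Charge = 9.74 kg

9.74


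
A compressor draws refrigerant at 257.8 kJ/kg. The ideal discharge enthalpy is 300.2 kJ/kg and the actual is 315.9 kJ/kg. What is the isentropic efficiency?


dh_ideal = 300.2 - 257.8 = 42.4 kJ/kg
dh_actual = 315.9 - 257.8 = 58.1 kJ/kg
eta_s = dh_ideal / dh_actual = 42.4 / 58.1
eta_s = 0.7298

0.7298


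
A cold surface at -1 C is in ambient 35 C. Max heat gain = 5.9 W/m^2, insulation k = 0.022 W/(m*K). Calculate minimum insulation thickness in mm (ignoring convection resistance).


dT = 35 - (-1) = 36 K
thickness = k * dT / q_max * 1000
thickness = 0.022 * 36 / 5.9 * 1000
thickness = 134.2 mm

134.2


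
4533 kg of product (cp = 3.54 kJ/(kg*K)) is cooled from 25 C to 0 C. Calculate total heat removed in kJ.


dT = 25 - (0) = 25 K
Q = m * cp * dT = 4533 * 3.54 * 25
Q = 401171 kJ

401171


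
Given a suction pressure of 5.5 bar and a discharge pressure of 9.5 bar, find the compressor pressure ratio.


PR = P_high / P_low
PR = 9.5 / 5.5
PR = 1.727

1.727


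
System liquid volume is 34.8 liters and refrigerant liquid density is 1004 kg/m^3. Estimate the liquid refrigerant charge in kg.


Charge = V * rho / 1000
Charge = 34.8 * 1004 / 1000
Charge = 34.94 kg

34.94


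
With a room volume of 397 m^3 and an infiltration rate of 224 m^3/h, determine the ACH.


ACH = flow / volume
ACH = 224 / 397
ACH = 0.564

0.564


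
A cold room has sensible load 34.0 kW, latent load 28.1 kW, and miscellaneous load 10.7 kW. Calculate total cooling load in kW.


Q_total = Q_s + Q_l + Q_misc
Q_total = 34.0 + 28.1 + 10.7
Q_total = 72.8 kW

72.8


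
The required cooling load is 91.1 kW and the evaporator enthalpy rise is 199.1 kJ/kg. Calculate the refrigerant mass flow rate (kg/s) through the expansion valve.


m_dot = Q / dh
m_dot = 91.1 / 199.1
m_dot = 0.4576 kg/s

0.4576


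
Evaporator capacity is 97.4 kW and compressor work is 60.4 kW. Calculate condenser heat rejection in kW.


Q_cond = Q_evap + W
Q_cond = 97.4 + 60.4
Q_cond = 157.8 kW

157.8


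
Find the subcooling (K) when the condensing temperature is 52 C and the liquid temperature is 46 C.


Subcooling = T_cond - T_liquid
Subcooling = 52 - 46
Subcooling = 6 K

6


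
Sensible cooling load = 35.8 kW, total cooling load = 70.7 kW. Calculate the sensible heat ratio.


SHR = Q_sensible / Q_total
SHR = 35.8 / 70.7
SHR = 0.506

0.506


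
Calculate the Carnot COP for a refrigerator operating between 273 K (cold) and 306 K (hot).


dT = 306 - 273 = 33 K
COP_carnot = T_cold / dT = 273 / 33
COP_carnot = 8.273

8.273


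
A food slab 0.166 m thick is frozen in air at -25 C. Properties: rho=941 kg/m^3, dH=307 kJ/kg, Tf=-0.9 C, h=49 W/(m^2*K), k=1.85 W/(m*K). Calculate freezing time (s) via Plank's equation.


dT = -0.9 - (-25) = 24.1 K
term1 = a/(2h) = 0.166/(2*49) = 0.001693877551
term2 = a^2/(8k) = 0.166^2/(8*1.85) = 0.001861891892
t = rho*dH*1000/dT * (term1 + term2)
t = 941*307*1000/24.1 * (0.001693877551 + 0.001861891892)
t = 42623 s

42623


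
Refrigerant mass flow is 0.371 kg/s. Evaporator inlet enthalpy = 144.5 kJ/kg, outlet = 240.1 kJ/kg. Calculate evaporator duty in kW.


dh = 240.1 - 144.5 = 95.6 kJ/kg
Q_evap = m_dot * dh = 0.371 * 95.6
Q_evap = 35.47 kW

35.47


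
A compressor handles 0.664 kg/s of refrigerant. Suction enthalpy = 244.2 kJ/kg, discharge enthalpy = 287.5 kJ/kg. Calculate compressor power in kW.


dh = 287.5 - 244.2 = 43.3 kJ/kg
W = m_dot * dh = 0.664 * 43.3 = 28.75 kW

28.75


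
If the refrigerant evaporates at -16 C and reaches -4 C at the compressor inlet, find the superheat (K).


Superheat = T_suction - T_evap
Superheat = -4 - (-16)
Superheat = 12 K

12


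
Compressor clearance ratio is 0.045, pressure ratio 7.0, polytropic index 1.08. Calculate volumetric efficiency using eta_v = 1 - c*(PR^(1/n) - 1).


PR^(1/n) = 7.0^(1/1.08) = 6.06035668
eta_v = 1 - 0.045 * (6.06035668 - 1)
eta_v = 0.7723

0.7723


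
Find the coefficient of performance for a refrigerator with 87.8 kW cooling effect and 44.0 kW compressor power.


COP = Q_evap / W
COP = 87.8 / 44.0
COP = 1.995

1.995


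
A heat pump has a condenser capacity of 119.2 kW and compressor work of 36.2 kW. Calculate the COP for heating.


COP_hp = Q_cond / W
COP_hp = 119.2 / 36.2
COP_hp = 3.293

3.293


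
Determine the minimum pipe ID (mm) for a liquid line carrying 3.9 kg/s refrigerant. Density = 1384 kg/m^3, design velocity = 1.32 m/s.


A = m_dot / (rho * v) = 3.9 / (1384 * 1.32) = 0.002134787178 m^2
d = sqrt(4*A/pi) * 1000
d = 52.1 mm

52.1


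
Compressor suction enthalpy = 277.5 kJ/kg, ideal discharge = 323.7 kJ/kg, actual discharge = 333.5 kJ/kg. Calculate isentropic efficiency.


dh_ideal = 323.7 - 277.5 = 46.2 kJ/kg
dh_actual = 333.5 - 277.5 = 56.0 kJ/kg
eta_s = dh_ideal / dh_actual = 46.2 / 56.0
eta_s = 0.825

0.825


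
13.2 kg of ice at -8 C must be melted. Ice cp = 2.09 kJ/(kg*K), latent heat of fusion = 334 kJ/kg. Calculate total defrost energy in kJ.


Sensible heat = cp * dT = 2.09 * 8 = 16.72 kJ/kg
Total per kg = 16.72 + 334 = 350.72 kJ/kg
Q = m * total = 13.2 * 350.72
Q = 4629.5 kJ

4629.5


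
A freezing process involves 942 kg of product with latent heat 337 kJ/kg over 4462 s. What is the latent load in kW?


Q_lat = m * h_fg / t
Q_lat = 942 * 337 / 4462
Q_lat = 71.15 kW

71.15


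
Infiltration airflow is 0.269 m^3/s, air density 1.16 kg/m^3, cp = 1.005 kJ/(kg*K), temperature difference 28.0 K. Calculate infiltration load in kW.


Q = V_dot * rho * cp * dT
Q = 0.269 * 1.16 * 1.005 * 28.0
Q = 8.781 kW

8.781


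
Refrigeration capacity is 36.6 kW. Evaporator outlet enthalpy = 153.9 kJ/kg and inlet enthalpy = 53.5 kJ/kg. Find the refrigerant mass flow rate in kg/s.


dh = 153.9 - 53.5 = 100.4 kJ/kg
m_dot = Q / dh = 36.6 / 100.4 = 0.3645 kg/s

0.3645


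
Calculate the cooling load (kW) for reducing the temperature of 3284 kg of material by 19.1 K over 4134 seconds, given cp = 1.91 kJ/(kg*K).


Q = m * cp * dT / t
Q = 3284 * 1.91 * 19.1 / 4134
Q = 28.98 kW

28.98


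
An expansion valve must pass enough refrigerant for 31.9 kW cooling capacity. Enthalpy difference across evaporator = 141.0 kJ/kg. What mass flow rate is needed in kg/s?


m_dot = Q / dh
m_dot = 31.9 / 141.0
m_dot = 0.2262 kg/s

0.2262


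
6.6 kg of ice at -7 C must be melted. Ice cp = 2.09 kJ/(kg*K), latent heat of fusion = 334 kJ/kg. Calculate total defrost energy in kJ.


Sensible heat = cp * dT = 2.09 * 7 = 14.63 kJ/kg
Total per kg = 14.63 + 334 = 348.63 kJ/kg
Q = m * total = 6.6 * 348.63
Q = 2301.0 kJ

2301.0


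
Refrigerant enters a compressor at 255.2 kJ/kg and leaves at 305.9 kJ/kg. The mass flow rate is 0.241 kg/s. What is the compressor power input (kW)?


dh = 305.9 - 255.2 = 50.7 kJ/kg
W = m_dot * dh = 0.241 * 50.7 = 12.22 kW

12.22


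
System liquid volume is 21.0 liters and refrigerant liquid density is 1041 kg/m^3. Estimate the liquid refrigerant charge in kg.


Charge = V * rho / 1000
Charge = 21.0 * 1041 / 1000
Charge = 21.86 kg

21.86


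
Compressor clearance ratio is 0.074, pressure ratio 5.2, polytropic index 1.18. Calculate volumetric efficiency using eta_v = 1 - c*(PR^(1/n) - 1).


PR^(1/n) = 5.2^(1/1.18) = 4.04373321
eta_v = 1 - 0.074 * (4.04373321 - 1)
eta_v = 0.7748

0.7748


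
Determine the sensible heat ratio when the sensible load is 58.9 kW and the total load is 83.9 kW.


SHR = Q_sensible / Q_total
SHR = 58.9 / 83.9
SHR = 0.702

0.702


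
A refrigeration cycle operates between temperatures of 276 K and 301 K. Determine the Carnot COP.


dT = 301 - 276 = 25 K
COP_carnot = T_cold / dT = 276 / 25
COP_carnot = 11.04

11.04


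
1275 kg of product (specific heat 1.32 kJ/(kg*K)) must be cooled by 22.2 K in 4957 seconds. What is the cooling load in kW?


Q = m * cp * dT / t
Q = 1275 * 1.32 * 22.2 / 4957
Q = 7.537 kW

7.537


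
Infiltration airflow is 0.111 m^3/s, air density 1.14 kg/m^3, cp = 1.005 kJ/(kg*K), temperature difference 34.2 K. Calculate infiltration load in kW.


Q = V_dot * rho * cp * dT
Q = 0.111 * 1.14 * 1.005 * 34.2
Q = 4.349 kW

4.349


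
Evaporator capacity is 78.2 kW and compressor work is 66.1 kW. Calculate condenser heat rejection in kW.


Q_cond = Q_evap + W
Q_cond = 78.2 + 66.1
Q_cond = 144.3 kW

144.3


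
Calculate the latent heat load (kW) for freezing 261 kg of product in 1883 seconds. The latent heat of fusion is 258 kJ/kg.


Q_lat = m * h_fg / t
Q_lat = 261 * 258 / 1883
Q_lat = 35.76 kW

35.76


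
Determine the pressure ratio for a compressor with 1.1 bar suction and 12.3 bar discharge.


PR = P_high / P_low
PR = 12.3 / 1.1
PR = 11.182

11.182


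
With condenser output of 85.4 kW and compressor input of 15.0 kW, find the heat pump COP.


COP_hp = Q_cond / W
COP_hp = 85.4 / 15.0
COP_hp = 5.693

5.693


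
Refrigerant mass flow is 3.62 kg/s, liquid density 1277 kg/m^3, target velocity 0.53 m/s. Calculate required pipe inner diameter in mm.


A = m_dot / (rho * v) = 3.62 / (1277 * 0.53) = 0.005348620736 m^2
d = sqrt(4*A/pi) * 1000
d = 82.5 mm

82.5


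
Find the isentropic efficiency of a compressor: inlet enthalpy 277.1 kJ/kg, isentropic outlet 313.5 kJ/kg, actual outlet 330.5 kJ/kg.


dh_ideal = 313.5 - 277.1 = 36.4 kJ/kg
dh_actual = 330.5 - 277.1 = 53.4 kJ/kg
eta_s = dh_ideal / dh_actual = 36.4 / 53.4
eta_s = 0.6816

0.6816


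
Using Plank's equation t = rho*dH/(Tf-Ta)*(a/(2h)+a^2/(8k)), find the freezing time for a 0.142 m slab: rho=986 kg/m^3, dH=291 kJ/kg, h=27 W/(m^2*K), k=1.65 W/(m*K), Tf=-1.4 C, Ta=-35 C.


dT = -1.4 - (-35) = 33.6 K
term1 = a/(2h) = 0.142/(2*27) = 0.00262962963
term2 = a^2/(8k) = 0.142^2/(8*1.65) = 0.001527575758
t = rho*dH*1000/dT * (term1 + term2)
t = 986*291*1000/33.6 * (0.00262962963 + 0.001527575758)
t = 35500 s

35500


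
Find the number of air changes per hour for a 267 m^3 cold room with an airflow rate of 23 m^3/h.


ACH = flow / volume
ACH = 23 / 267
ACH = 0.086

0.086


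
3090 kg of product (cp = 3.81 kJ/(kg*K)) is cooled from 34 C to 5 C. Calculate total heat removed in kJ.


dT = 34 - (5) = 29 K
Q = m * cp * dT = 3090 * 3.81 * 29
Q = 341414 kJ

341414


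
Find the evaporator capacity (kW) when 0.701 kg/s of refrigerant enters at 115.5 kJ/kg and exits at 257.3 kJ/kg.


dh = 257.3 - 115.5 = 141.8 kJ/kg
Q_evap = m_dot * dh = 0.701 * 141.8
Q_evap = 99.4 kW

99.4


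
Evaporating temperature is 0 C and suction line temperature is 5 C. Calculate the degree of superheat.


Superheat = T_suction - T_evap
Superheat = 5 - (0)
Superheat = 5 K

5


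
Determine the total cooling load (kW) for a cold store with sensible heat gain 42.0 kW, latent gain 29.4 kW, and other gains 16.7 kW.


Q_total = Q_s + Q_l + Q_misc
Q_total = 42.0 + 29.4 + 16.7
Q_total = 88.1 kW

88.1


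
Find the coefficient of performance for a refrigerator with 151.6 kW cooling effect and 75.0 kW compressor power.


COP = Q_evap / W
COP = 151.6 / 75.0
COP = 2.021

2.021


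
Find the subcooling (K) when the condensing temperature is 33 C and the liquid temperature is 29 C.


Subcooling = T_cond - T_liquid
Subcooling = 33 - 29
Subcooling = 4 K

4


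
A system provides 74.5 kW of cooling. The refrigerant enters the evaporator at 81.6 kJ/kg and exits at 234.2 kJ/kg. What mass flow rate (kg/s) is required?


dh = 234.2 - 81.6 = 152.6 kJ/kg
m_dot = Q / dh = 74.5 / 152.6 = 0.4882 kg/s

0.4882


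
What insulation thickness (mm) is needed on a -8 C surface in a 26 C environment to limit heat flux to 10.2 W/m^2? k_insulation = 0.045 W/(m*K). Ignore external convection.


dT = 26 - (-8) = 34 K
thickness = k * dT / q_max * 1000
thickness = 0.045 * 34 / 10.2 * 1000
thickness = 150.0 mm

150.0


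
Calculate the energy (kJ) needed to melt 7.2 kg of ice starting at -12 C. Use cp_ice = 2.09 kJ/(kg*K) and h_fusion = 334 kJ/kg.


Sensible heat = cp * dT = 2.09 * 12 = 25.08 kJ/kg
Total per kg = 25.08 + 334 = 359.08 kJ/kg
Q = m * total = 7.2 * 359.08
Q = 2585.4 kJ

2585.4


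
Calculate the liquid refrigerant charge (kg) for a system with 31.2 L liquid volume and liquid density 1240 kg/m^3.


Charge = V * rho / 1000
Charge = 31.2 * 1240 / 1000
Charge = 38.69 kg

38.69


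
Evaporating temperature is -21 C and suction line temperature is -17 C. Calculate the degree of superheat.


Superheat = T_suction - T_evap
Superheat = -17 - (-21)
Superheat = 4 K

4


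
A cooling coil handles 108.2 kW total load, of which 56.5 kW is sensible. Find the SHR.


SHR = Q_sensible / Q_total
SHR = 56.5 / 108.2
SHR = 0.522

0.522


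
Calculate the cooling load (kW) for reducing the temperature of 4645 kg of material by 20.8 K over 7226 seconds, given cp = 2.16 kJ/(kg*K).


Q = m * cp * dT / t
Q = 4645 * 2.16 * 20.8 / 7226
Q = 28.881 kW

28.881


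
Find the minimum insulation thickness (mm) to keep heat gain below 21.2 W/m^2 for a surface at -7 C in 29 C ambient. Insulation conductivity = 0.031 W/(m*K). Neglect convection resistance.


dT = 29 - (-7) = 36 K
thickness = k * dT / q_max * 1000
thickness = 0.031 * 36 / 21.2 * 1000
thickness = 52.6 mm

52.6


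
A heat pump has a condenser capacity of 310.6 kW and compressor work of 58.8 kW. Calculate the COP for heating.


COP_hp = Q_cond / W
COP_hp = 310.6 / 58.8
COP_hp = 5.282

5.282


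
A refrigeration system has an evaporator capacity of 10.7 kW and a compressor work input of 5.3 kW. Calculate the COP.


COP = Q_evap / W
COP = 10.7 / 5.3
COP = 2.019

2.019


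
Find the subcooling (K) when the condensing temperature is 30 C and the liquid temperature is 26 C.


Subcooling = T_cond - T_liquid
Subcooling = 30 - 26
Subcooling = 4 K

4


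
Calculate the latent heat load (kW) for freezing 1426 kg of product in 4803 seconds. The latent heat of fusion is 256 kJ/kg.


Q_lat = m * h_fg / t
Q_lat = 1426 * 256 / 4803
Q_lat = 76.01 kW

76.01


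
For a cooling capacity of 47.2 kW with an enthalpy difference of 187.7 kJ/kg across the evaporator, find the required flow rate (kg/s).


m_dot = Q / dh
m_dot = 47.2 / 187.7
m_dot = 0.2515 kg/s

0.2515


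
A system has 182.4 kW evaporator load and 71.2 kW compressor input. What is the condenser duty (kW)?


Q_cond = Q_evap + W
Q_cond = 182.4 + 71.2
Q_cond = 253.6 kW

253.6


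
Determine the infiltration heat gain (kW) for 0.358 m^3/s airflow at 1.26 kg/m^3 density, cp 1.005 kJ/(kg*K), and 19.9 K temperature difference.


Q = V_dot * rho * cp * dT
Q = 0.358 * 1.26 * 1.005 * 19.9
Q = 9.021 kW

9.021


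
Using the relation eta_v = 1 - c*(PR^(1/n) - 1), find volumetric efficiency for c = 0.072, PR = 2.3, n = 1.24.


PR^(1/n) = 2.3^(1/1.24) = 1.95756412
eta_v = 1 - 0.072 * (1.95756412 - 1)
eta_v = 0.9311

0.9311


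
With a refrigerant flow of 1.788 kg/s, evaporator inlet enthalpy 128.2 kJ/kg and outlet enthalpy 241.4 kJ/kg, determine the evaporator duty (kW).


dh = 241.4 - 128.2 = 113.2 kJ/kg
Q_evap = m_dot * dh = 1.788 * 113.2
Q_evap = 202.4 kW

202.4


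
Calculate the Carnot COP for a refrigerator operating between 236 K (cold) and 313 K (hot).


dT = 313 - 236 = 77 K
COP_carnot = T_cold / dT = 236 / 77
COP_carnot = 3.065

3.065


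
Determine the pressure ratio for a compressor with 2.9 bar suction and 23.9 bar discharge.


PR = P_high / P_low
PR = 23.9 / 2.9
PR = 8.241

8.241


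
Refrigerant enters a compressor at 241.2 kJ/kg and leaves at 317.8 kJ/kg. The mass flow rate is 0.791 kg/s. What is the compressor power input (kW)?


dh = 317.8 - 241.2 = 76.6 kJ/kg
W = m_dot * dh = 0.791 * 76.6 = 60.59 kW

60.59


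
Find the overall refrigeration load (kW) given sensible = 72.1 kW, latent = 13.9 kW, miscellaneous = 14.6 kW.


Q_total = Q_s + Q_l + Q_misc
Q_total = 72.1 + 13.9 + 14.6
Q_total = 100.6 kW

100.6


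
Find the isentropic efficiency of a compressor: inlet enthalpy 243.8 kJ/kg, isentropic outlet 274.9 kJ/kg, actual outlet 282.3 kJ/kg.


dh_ideal = 274.9 - 243.8 = 31.1 kJ/kg
dh_actual = 282.3 - 243.8 = 38.5 kJ/kg
eta_s = dh_ideal / dh_actual = 31.1 / 38.5
eta_s = 0.8078

0.8078


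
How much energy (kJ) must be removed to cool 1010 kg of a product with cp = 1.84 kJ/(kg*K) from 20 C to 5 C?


dT = 20 - (5) = 15 K
Q = m * cp * dT = 1010 * 1.84 * 15
Q = 27876 kJ

27876


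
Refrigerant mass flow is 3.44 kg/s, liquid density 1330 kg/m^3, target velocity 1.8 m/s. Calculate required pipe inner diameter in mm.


A = m_dot / (rho * v) = 3.44 / (1330 * 1.8) = 0.001436925647 m^2
d = sqrt(4*A/pi) * 1000
d = 42.8 mm

42.8


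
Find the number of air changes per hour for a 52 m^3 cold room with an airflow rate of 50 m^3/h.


ACH = flow / volume
ACH = 50 / 52
ACH = 0.962

0.962


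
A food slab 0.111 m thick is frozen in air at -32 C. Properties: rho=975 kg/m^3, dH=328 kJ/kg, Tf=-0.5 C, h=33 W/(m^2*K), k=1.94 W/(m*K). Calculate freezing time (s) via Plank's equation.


dT = -0.5 - (-32) = 31.5 K
term1 = a/(2h) = 0.111/(2*33) = 0.001681818182
term2 = a^2/(8k) = 0.111^2/(8*1.94) = 0.000793878866
t = rho*dH*1000/dT * (term1 + term2)
t = 975*328*1000/31.5 * (0.001681818182 + 0.000793878866)
t = 25134 s

25134


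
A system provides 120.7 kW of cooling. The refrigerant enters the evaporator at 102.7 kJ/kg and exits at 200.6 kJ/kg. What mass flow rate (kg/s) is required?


dh = 200.6 - 102.7 = 97.9 kJ/kg
m_dot = Q / dh = 120.7 / 97.9 = 1.2329 kg/s

1.2329


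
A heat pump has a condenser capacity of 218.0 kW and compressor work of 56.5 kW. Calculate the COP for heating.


COP_hp = Q_cond / W
COP_hp = 218.0 / 56.5
COP_hp = 3.858

3.858


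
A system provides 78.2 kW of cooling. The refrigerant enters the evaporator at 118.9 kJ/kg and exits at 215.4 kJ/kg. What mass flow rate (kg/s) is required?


dh = 215.4 - 118.9 = 96.5 kJ/kg
m_dot = Q / dh = 78.2 / 96.5 = 0.8104 kg/s

0.8104


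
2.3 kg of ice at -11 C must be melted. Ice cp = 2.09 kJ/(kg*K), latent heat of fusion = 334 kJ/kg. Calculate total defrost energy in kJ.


Sensible heat = cp * dT = 2.09 * 11 = 22.99 kJ/kg
Total per kg = 22.99 + 334 = 356.99 kJ/kg
Q = m * total = 2.3 * 356.99
Q = 821.1 kJ

821.1


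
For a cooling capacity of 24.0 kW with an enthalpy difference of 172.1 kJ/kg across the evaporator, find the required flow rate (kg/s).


m_dot = Q / dh
m_dot = 24.0 / 172.1
m_dot = 0.1395 kg/s

0.1395


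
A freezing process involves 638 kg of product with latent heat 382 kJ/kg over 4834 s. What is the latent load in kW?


Q_lat = m * h_fg / t
Q_lat = 638 * 382 / 4834
Q_lat = 50.42 kW

50.42


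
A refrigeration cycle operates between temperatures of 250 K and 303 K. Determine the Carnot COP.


dT = 303 - 250 = 53 K
COP_carnot = T_cold / dT = 250 / 53
COP_carnot = 4.717

4.717


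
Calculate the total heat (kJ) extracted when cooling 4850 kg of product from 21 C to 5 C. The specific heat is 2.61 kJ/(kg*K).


dT = 21 - (5) = 16 K
Q = m * cp * dT = 4850 * 2.61 * 16
Q = 202536 kJ

202536


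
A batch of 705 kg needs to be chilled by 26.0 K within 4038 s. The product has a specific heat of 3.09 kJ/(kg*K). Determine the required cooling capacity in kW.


Q = m * cp * dT / t
Q = 705 * 3.09 * 26.0 / 4038
Q = 14.027 kW

14.027


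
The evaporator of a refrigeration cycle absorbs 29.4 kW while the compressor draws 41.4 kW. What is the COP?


COP = Q_evap / W
COP = 29.4 / 41.4
COP = 0.71

0.71


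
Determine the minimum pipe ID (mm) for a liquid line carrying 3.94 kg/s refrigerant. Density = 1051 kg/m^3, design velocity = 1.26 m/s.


A = m_dot / (rho * v) = 3.94 / (1051 * 1.26) = 0.002975246553 m^2
d = sqrt(4*A/pi) * 1000
d = 61.5 mm

61.5


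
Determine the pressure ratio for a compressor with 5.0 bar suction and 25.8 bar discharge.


PR = P_high / P_low
PR = 25.8 / 5.0
PR = 5.16

5.16


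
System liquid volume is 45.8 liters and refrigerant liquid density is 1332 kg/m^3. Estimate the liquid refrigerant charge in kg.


Charge = V * rho / 1000
Charge = 45.8 * 1332 / 1000
Charge = 61.01 kg

61.01


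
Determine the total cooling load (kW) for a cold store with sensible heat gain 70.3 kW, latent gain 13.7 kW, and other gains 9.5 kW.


Q_total = Q_s + Q_l + Q_misc
Q_total = 70.3 + 13.7 + 9.5
Q_total = 93.5 kW

93.5


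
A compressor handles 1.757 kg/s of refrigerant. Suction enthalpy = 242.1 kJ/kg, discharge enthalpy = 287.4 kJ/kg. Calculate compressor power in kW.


dh = 287.4 - 242.1 = 45.3 kJ/kg
W = m_dot * dh = 1.757 * 45.3 = 79.59 kW

79.59


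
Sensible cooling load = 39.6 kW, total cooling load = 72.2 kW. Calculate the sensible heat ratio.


SHR = Q_sensible / Q_total
SHR = 39.6 / 72.2
SHR = 0.548

0.548


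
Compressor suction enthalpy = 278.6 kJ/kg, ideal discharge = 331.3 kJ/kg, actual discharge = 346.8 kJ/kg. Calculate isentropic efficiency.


dh_ideal = 331.3 - 278.6 = 52.7 kJ/kg
dh_actual = 346.8 - 278.6 = 68.2 kJ/kg
eta_s = dh_ideal / dh_actual = 52.7 / 68.2
eta_s = 0.7727

0.7727


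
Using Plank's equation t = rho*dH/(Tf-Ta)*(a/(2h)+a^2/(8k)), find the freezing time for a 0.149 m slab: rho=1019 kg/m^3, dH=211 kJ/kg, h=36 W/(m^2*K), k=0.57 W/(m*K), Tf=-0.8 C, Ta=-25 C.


dT = -0.8 - (-25) = 24.2 K
term1 = a/(2h) = 0.149/(2*36) = 0.002069444444
term2 = a^2/(8k) = 0.149^2/(8*0.57) = 0.004868640351
t = rho*dH*1000/dT * (term1 + term2)
t = 1019*211*1000/24.2 * (0.002069444444 + 0.004868640351)
t = 61643 s

61643


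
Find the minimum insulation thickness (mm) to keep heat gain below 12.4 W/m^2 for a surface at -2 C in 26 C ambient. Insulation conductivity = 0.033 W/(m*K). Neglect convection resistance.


dT = 26 - (-2) = 28 K
thickness = k * dT / q_max * 1000
thickness = 0.033 * 28 / 12.4 * 1000
thickness = 74.5 mm

74.5


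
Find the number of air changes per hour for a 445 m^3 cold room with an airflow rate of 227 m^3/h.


ACH = flow / volume
ACH = 227 / 445
ACH = 0.51

0.51


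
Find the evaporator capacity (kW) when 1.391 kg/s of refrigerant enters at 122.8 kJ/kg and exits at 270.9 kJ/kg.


dh = 270.9 - 122.8 = 148.1 kJ/kg
Q_evap = m_dot * dh = 1.391 * 148.1
Q_evap = 206.01 kW

206.01


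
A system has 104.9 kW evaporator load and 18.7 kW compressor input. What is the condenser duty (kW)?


Q_cond = Q_evap + W
Q_cond = 104.9 + 18.7
Q_cond = 123.6 kW

123.6


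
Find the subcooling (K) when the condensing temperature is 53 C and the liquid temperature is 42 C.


Subcooling = T_cond - T_liquid
Subcooling = 53 - 42
Subcooling = 11 K

11


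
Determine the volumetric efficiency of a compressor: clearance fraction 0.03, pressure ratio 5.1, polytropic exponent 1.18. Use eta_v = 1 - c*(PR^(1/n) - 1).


PR^(1/n) = 5.1^(1/1.18) = 3.97773405
eta_v = 1 - 0.03 * (3.97773405 - 1)
eta_v = 0.9107

0.9107


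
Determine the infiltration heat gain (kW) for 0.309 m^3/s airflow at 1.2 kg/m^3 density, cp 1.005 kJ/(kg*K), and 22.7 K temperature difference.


Q = V_dot * rho * cp * dT
Q = 0.309 * 1.2 * 1.005 * 22.7
Q = 8.459 kW

8.459


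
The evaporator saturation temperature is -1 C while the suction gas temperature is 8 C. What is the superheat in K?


Superheat = T_suction - T_evap
Superheat = 8 - (-1)
Superheat = 9 K

9


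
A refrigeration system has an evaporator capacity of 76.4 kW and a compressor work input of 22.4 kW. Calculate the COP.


COP = Q_evap / W
COP = 76.4 / 22.4
COP = 3.411

3.411


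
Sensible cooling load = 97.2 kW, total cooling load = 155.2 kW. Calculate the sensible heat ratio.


SHR = Q_sensible / Q_total
SHR = 97.2 / 155.2
SHR = 0.626

0.626


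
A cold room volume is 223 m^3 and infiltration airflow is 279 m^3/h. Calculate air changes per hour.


ACH = flow / volume
ACH = 279 / 223
ACH = 1.251

1.251


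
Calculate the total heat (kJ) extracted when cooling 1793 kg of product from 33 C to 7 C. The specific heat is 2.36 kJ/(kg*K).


dT = 33 - (7) = 26 K
Q = m * cp * dT = 1793 * 2.36 * 26
Q = 110018 kJ

110018


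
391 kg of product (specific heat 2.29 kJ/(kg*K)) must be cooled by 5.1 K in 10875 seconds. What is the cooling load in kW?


Q = m * cp * dT / t
Q = 391 * 2.29 * 5.1 / 10875
Q = 0.42 kW

0.42


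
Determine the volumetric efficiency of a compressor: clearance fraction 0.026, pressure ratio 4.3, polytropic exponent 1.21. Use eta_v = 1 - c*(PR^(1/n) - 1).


PR^(1/n) = 4.3^(1/1.21) = 3.33831758
eta_v = 1 - 0.026 * (3.33831758 - 1)
eta_v = 0.9392

0.9392


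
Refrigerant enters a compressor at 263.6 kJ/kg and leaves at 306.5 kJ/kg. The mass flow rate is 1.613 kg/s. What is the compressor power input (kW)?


dh = 306.5 - 263.6 = 42.9 kJ/kg
W = m_dot * dh = 1.613 * 42.9 = 69.2 kW

69.2


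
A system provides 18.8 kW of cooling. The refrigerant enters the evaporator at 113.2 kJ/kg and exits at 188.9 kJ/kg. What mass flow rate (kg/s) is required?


dh = 188.9 - 113.2 = 75.7 kJ/kg
m_dot = Q / dh = 18.8 / 75.7 = 0.2483 kg/s

0.2483


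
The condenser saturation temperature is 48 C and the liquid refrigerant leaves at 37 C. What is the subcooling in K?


Subcooling = T_cond - T_liquid
Subcooling = 48 - 37
Subcooling = 11 K

11


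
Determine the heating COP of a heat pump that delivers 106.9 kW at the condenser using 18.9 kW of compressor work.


COP_hp = Q_cond / W
COP_hp = 106.9 / 18.9
COP_hp = 5.656

5.656


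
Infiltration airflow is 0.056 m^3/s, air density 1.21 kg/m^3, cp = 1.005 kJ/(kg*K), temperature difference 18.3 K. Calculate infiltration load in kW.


Q = V_dot * rho * cp * dT
Q = 0.056 * 1.21 * 1.005 * 18.3
Q = 1.246 kW

1.246


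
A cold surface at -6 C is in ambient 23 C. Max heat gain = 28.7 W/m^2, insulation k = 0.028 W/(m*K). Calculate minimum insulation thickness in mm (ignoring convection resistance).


dT = 23 - (-6) = 29 K
thickness = k * dT / q_max * 1000
thickness = 0.028 * 29 / 28.7 * 1000
thickness = 28.3 mm

28.3


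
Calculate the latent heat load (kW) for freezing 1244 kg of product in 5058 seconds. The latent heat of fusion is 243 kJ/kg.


Q_lat = m * h_fg / t
Q_lat = 1244 * 243 / 5058
Q_lat = 59.77 kW

59.77


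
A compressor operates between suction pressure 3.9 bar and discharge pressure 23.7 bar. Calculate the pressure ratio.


PR = P_high / P_low
PR = 23.7 / 3.9
PR = 6.077

6.077
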